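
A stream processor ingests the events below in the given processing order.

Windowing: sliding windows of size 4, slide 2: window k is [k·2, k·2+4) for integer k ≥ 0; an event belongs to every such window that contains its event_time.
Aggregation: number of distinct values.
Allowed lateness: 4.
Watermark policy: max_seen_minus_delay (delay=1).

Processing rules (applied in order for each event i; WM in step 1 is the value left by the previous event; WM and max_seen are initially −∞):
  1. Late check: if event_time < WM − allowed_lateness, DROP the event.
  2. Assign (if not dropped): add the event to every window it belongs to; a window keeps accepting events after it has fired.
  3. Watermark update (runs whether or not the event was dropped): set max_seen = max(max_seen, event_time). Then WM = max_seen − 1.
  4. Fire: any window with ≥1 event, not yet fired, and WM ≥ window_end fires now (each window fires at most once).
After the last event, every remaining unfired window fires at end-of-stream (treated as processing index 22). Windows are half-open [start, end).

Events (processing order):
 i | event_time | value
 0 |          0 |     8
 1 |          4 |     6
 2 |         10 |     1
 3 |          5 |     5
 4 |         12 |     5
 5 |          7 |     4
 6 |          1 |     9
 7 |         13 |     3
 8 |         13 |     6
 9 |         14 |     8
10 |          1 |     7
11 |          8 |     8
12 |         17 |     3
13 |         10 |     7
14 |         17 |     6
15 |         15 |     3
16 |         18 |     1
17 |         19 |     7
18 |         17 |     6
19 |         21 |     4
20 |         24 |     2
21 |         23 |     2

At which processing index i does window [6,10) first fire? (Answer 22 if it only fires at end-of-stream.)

i=0 t=0 v=8: → [0,4); WM=-1
i=1 t=4 v=6: → [4,8),[2,6); WM=3
i=2 t=10 v=1: → [10,14),[8,12); WM=9; [0,4) fires=1 [2,6) fires=1 [4,8) fires=1
i=3 t=5 v=5: → [4,8),[2,6); WM=9
i=4 t=12 v=5: → [12,16),[10,14); WM=11
i=5 t=7 v=4: → [6,10),[4,8); WM=11; [6,10) fires=1
i=6 t=1 v=9: DROP (t<11-4); WM=11
i=7 t=13 v=3: → [12,16),[10,14); WM=12; [8,12) fires=1
i=8 t=13 v=6: → [12,16),[10,14); WM=12
i=9 t=14 v=8: → [14,18),[12,16); WM=13
i=10 t=1 v=7: DROP (t<13-4); WM=13
i=11 t=8 v=8: DROP (t<13-4); WM=13
i=12 t=17 v=3: → [16,20),[14,18); WM=16; [10,14) fires=4 [12,16) fires=4
i=13 t=10 v=7: DROP (t<16-4); WM=16
i=14 t=17 v=6: → [16,20),[14,18); WM=16
i=15 t=15 v=3: → [14,18),[12,16); WM=16
i=16 t=18 v=1: → [18,22),[16,20); WM=17
i=17 t=19 v=7: → [18,22),[16,20); WM=18; [14,18) fires=3
i=18 t=17 v=6: → [16,20),[14,18); WM=18
i=19 t=21 v=4: → [20,24),[18,22); WM=20; [16,20) fires=4
i=20 t=24 v=2: → [24,28),[22,26); WM=23; [18,22) fires=3
i=21 t=23 v=2: → [22,26),[20,24); WM=23

5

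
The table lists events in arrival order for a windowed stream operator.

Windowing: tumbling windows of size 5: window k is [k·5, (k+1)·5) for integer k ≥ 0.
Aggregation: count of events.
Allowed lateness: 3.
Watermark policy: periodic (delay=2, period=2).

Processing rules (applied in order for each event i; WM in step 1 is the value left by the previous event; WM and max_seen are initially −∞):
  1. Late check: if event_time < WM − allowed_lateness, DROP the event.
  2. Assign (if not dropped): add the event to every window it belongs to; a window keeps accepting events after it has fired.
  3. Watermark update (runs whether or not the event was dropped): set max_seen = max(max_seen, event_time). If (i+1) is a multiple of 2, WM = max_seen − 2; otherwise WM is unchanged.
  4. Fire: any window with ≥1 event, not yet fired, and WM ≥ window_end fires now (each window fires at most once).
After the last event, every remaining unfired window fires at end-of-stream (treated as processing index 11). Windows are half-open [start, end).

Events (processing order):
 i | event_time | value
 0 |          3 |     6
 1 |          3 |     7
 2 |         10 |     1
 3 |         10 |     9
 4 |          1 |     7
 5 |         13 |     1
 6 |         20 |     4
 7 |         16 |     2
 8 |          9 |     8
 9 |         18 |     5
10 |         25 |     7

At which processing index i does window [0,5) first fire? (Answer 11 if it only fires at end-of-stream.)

3

i=0 t=3 v=6: → [0,5); WM=−∞
i=1 t=3 v=7: → [0,5); WM=1
i=2 t=10 v=1: → [10,15); WM=1
i=3 t=10 v=9: → [10,15); WM=8; [0,5) fires=2
i=4 t=1 v=7: DROP (t<8-3); WM=8
i=5 t=13 v=1: → [10,15); WM=11
i=6 t=20 v=4: → [20,25); WM=11
i=7 t=16 v=2: → [15,20); WM=18; [10,15) fires=3
i=8 t=9 v=8: DROP (t<18-3); WM=18
i=9 t=18 v=5: → [15,20); WM=18
i=10 t=25 v=7: → [25,30); WM=18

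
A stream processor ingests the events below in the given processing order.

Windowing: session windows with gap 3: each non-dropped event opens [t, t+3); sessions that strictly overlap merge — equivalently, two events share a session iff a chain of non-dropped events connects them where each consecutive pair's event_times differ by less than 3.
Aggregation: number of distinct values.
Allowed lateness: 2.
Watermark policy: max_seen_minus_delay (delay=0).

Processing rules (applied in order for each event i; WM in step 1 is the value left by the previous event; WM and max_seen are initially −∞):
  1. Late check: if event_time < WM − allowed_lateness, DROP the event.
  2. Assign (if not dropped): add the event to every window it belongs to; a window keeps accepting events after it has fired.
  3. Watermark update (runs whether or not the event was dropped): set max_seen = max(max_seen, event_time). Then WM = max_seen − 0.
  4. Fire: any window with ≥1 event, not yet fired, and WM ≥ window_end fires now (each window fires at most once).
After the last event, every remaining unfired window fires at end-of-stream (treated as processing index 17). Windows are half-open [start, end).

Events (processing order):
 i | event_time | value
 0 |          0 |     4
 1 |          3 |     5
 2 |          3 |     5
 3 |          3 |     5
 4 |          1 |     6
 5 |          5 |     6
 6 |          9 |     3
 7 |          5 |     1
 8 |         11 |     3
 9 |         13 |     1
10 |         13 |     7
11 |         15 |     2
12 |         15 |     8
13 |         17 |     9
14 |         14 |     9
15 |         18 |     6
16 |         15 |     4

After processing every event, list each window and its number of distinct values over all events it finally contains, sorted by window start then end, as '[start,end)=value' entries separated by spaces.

[0,8)=3 [9,21)=7

i=0 t=0 v=4: → [0,3); WM=0
i=1 t=3 v=5: → [3,6); WM=3
i=2 t=3 v=5: → [3,6); WM=3
i=3 t=3 v=5: → [3,6); WM=3
i=4 t=1 v=6: → [0,6); WM=3
i=5 t=5 v=6: → [0,8); WM=5
i=6 t=9 v=3: → [9,12); WM=9
i=7 t=5 v=1: DROP (t<9-2); WM=9
i=8 t=11 v=3: → [9,14); WM=11
i=9 t=13 v=1: → [9,16); WM=13
i=10 t=13 v=7: → [9,16); WM=13
i=11 t=15 v=2: → [9,18); WM=15
i=12 t=15 v=8: → [9,18); WM=15
i=13 t=17 v=9: → [9,20); WM=17
i=14 t=14 v=9: DROP (t<17-2); WM=17
i=15 t=18 v=6: → [9,21); WM=18
i=16 t=15 v=4: DROP (t<18-2); WM=18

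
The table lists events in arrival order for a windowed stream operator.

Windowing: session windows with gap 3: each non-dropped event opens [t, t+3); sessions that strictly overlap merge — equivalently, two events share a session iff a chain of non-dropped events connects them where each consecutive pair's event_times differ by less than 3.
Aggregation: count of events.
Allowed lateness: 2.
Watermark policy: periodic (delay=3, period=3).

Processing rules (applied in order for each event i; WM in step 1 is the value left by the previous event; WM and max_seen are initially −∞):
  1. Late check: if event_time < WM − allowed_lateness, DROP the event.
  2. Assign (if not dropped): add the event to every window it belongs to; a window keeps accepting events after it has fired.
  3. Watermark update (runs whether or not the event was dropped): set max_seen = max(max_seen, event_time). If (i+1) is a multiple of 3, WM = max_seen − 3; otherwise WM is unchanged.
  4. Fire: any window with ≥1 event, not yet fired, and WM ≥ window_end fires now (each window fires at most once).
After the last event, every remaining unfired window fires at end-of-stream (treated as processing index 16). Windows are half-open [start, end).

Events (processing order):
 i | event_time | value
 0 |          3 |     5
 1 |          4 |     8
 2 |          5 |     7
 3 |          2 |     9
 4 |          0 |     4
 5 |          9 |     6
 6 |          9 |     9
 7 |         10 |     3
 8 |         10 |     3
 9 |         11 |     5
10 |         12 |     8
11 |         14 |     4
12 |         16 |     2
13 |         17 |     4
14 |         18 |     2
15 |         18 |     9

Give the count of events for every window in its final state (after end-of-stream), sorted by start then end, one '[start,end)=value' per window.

i=0 t=3 v=5: → [3,6); WM=−∞
i=1 t=4 v=8: → [3,7); WM=−∞
i=2 t=5 v=7: → [3,8); WM=2
i=3 t=2 v=9: → [2,8); WM=2
i=4 t=0 v=4: → [0,8); WM=2
i=5 t=9 v=6: → [9,12); WM=6
i=6 t=9 v=9: → [9,12); WM=6
i=7 t=10 v=3: → [9,13); WM=6
i=8 t=10 v=3: → [9,13); WM=7
i=9 t=11 v=5: → [9,14); WM=7
i=10 t=12 v=8: → [9,15); WM=7
i=11 t=14 v=4: → [9,17); WM=11
i=12 t=16 v=2: → [9,19); WM=11
i=13 t=17 v=4: → [9,20); WM=11
i=14 t=18 v=2: → [9,21); WM=15
i=15 t=18 v=9: → [9,21); WM=15

[0,8)=5 [9,21)=11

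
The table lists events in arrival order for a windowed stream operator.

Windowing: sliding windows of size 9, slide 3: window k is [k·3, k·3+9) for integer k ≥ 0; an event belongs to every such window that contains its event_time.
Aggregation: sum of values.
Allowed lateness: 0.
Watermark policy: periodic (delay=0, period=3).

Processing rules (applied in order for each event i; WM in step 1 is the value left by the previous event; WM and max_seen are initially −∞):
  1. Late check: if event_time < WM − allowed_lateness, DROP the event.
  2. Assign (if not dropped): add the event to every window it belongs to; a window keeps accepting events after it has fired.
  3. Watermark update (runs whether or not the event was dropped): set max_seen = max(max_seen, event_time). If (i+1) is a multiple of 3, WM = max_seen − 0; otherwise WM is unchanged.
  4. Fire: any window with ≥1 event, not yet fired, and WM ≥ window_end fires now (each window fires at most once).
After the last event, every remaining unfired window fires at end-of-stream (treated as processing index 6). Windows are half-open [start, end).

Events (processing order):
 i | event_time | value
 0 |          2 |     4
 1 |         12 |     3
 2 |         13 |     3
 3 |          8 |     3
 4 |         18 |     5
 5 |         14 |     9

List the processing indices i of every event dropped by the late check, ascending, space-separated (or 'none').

3

i=0 t=2 v=4: → [0,9); WM=−∞
i=1 t=12 v=3: → [12,21),[9,18),[6,15); WM=−∞
i=2 t=13 v=3: → [12,21),[9,18),[6,15); WM=13; [0,9) fires=4
i=3 t=8 v=3: DROP (t<13-0); WM=13
i=4 t=18 v=5: → [18,27),[15,24),[12,21); WM=13
i=5 t=14 v=9: → [12,21),[9,18),[6,15); WM=18; [6,15) fires=15 [9,18) fires=15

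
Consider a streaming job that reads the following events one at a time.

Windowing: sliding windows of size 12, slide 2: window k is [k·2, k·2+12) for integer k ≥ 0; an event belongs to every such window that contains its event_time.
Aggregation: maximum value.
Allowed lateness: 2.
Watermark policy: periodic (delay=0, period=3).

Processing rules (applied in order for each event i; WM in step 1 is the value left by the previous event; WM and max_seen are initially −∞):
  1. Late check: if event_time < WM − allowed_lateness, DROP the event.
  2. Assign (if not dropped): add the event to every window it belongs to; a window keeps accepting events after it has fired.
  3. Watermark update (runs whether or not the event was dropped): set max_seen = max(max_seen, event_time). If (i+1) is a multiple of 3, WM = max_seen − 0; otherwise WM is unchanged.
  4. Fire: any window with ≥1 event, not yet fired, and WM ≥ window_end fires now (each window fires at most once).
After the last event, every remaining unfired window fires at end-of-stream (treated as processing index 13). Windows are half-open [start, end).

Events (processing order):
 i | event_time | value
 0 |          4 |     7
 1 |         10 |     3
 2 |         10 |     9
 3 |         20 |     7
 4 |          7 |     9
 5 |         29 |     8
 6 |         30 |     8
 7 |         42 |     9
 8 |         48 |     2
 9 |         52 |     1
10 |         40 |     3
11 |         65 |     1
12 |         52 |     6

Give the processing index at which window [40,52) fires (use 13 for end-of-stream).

11

i=0 t=4 v=7: → [4,16),[2,14),[0,12); WM=−∞
i=1 t=10 v=3: → [10,22),[8,20),[6,18),[4,16),[2,14),[0,12); WM=−∞
i=2 t=10 v=9: → [10,22),[8,20),[6,18),[4,16),[2,14),[0,12); WM=10
i=3 t=20 v=7: → [20,32),[18,30),[16,28),[14,26),[12,24),[10,22); WM=10
i=4 t=7 v=9: DROP (t<10-2); WM=10
i=5 t=29 v=8: → [28,40),[26,38),[24,36),[22,34),[20,32),[18,30); WM=29; [0,12) fires=9 [2,14) fires=9 [4,16) fires=9 [6,18) fires=9 [8,20) fires=9 [10,22) fires=9 [12,24) fires=7 [14,26) fires=7 [16,28) fires=7
i=6 t=30 v=8: → [30,42),[28,40),[26,38),[24,36),[22,34),[20,32); WM=29
i=7 t=42 v=9: → [42,54),[40,52),[38,50),[36,48),[34,46),[32,44); WM=29
i=8 t=48 v=2: → [48,60),[46,58),[44,56),[42,54),[40,52),[38,50); WM=48; [18,30) fires=8 [20,32) fires=8 [22,34) fires=8 [24,36) fires=8 [26,38) fires=8 [28,40) fires=8 [30,42) fires=8 [32,44) fires=9 [34,46) fires=9 [36,48) fires=9
i=9 t=52 v=1: → [52,64),[50,62),[48,60),[46,58),[44,56),[42,54); WM=48
i=10 t=40 v=3: DROP (t<48-2); WM=48
i=11 t=65 v=1: → [64,76),[62,74),[60,72),[58,70),[56,68),[54,66); WM=65; [38,50) fires=9 [40,52) fires=9 [42,54) fires=9 [44,56) fires=2 [46,58) fires=2 [48,60) fires=2 [50,62) fires=1 [52,64) fires=1
i=12 t=52 v=6: DROP (t<65-2); WM=65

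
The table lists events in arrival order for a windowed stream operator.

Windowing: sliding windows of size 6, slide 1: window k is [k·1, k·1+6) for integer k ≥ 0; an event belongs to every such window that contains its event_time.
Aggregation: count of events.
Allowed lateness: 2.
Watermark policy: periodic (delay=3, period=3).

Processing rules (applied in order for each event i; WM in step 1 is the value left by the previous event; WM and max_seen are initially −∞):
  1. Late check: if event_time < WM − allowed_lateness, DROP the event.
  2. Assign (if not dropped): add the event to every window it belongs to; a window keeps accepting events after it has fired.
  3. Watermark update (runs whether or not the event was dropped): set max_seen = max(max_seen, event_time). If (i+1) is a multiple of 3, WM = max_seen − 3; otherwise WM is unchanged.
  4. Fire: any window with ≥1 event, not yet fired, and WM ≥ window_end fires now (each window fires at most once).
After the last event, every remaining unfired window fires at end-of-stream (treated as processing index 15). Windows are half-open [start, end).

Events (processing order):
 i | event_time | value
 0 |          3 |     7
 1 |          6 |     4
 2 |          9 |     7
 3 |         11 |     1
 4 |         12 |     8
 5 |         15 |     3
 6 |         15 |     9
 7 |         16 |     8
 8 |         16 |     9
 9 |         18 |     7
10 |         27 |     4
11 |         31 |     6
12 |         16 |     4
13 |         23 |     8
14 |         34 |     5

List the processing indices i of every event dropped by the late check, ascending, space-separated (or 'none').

i=0 t=3 v=7: → [3,9),[2,8),[1,7),[0,6); WM=−∞
i=1 t=6 v=4: → [6,12),[5,11),[4,10),[3,9),[2,8),[1,7); WM=−∞
i=2 t=9 v=7: → [9,15),[8,14),[7,13),[6,12),[5,11),[4,10); WM=6; [0,6) fires=1
i=3 t=11 v=1: → [11,17),[10,16),[9,15),[8,14),[7,13),[6,12); WM=6
i=4 t=12 v=8: → [12,18),[11,17),[10,16),[9,15),[8,14),[7,13); WM=6
i=5 t=15 v=3: → [15,21),[14,20),[13,19),[12,18),[11,17),[10,16); WM=12; [1,7) fires=2 [2,8) fires=2 [3,9) fires=2 [4,10) fires=2 [5,11) fires=2 [6,12) fires=3
i=6 t=15 v=9: → [15,21),[14,20),[13,19),[12,18),[11,17),[10,16); WM=12
i=7 t=16 v=8: → [16,22),[15,21),[14,20),[13,19),[12,18),[11,17); WM=12
i=8 t=16 v=9: → [16,22),[15,21),[14,20),[13,19),[12,18),[11,17); WM=13; [7,13) fires=3
i=9 t=18 v=7: → [18,24),[17,23),[16,22),[15,21),[14,20),[13,19); WM=13
i=10 t=27 v=4: → [27,33),[26,32),[25,31),[24,30),[23,29),[22,28); WM=13
i=11 t=31 v=6: → [31,37),[30,36),[29,35),[28,34),[27,33),[26,32); WM=28; [8,14) fires=3 [9,15) fires=3 [10,16) fires=4 [11,17) fires=6 [12,18) fires=5 [13,19) fires=5 [14,20) fires=5 [15,21) fires=5 [16,22) fires=3 [17,23) fires=1 [18,24) fires=1 [22,28) fires=1
i=12 t=16 v=4: DROP (t<28-2); WM=28
i=13 t=23 v=8: DROP (t<28-2); WM=28
i=14 t=34 v=5: → [34,40),[33,39),[32,38),[31,37),[30,36),[29,35); WM=31; [23,29) fires=1 [24,30) fires=1 [25,31) fires=1

12 13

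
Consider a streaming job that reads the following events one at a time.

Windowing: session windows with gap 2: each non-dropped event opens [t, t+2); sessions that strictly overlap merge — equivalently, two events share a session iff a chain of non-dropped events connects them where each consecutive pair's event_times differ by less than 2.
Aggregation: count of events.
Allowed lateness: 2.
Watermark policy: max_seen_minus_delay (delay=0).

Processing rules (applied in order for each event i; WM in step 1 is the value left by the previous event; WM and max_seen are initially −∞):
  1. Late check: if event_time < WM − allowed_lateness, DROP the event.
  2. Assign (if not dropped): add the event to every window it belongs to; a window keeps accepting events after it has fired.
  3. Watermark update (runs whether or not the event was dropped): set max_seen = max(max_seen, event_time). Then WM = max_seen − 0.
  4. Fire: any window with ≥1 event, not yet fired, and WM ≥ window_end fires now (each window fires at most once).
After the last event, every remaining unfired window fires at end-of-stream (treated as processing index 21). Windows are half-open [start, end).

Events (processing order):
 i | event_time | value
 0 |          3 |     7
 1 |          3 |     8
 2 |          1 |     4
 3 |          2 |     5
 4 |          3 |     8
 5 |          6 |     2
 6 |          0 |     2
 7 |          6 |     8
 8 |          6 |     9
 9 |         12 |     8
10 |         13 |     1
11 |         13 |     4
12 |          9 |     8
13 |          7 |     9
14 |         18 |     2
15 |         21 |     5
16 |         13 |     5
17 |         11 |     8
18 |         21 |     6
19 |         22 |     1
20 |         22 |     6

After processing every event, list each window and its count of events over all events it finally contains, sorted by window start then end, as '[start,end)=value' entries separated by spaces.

i=0 t=3 v=7: → [3,5); WM=3
i=1 t=3 v=8: → [3,5); WM=3
i=2 t=1 v=4: → [1,3); WM=3
i=3 t=2 v=5: → [1,5); WM=3
i=4 t=3 v=8: → [1,5); WM=3
i=5 t=6 v=2: → [6,8); WM=6
i=6 t=0 v=2: DROP (t<6-2); WM=6
i=7 t=6 v=8: → [6,8); WM=6
i=8 t=6 v=9: → [6,8); WM=6
i=9 t=12 v=8: → [12,14); WM=12
i=10 t=13 v=1: → [12,15); WM=13
i=11 t=13 v=4: → [12,15); WM=13
i=12 t=9 v=8: DROP (t<13-2); WM=13
i=13 t=7 v=9: DROP (t<13-2); WM=13
i=14 t=18 v=2: → [18,20); WM=18
i=15 t=21 v=5: → [21,23); WM=21
i=16 t=13 v=5: DROP (t<21-2); WM=21
i=17 t=11 v=8: DROP (t<21-2); WM=21
i=18 t=21 v=6: → [21,23); WM=21
i=19 t=22 v=1: → [21,24); WM=22
i=20 t=22 v=6: → [21,24); WM=22

[1,5)=5 [6,8)=3 [12,15)=3 [18,20)=1 [21,24)=4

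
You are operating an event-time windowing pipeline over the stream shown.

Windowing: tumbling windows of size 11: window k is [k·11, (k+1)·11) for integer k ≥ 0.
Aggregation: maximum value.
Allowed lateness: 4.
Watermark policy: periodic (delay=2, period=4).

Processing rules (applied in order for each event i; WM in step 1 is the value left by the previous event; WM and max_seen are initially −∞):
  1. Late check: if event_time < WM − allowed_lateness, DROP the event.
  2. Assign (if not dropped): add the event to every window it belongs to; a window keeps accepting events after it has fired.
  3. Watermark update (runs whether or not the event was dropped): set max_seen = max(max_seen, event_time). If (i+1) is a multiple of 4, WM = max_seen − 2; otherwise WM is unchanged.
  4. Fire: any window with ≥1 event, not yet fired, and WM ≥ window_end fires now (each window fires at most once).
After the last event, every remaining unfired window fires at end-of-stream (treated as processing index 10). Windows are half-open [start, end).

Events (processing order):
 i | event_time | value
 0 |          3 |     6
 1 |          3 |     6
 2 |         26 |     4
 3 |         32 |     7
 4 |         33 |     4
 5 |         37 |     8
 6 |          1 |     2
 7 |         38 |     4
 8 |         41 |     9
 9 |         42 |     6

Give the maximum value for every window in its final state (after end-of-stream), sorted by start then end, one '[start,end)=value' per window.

i=0 t=3 v=6: → [0,11); WM=−∞
i=1 t=3 v=6: → [0,11); WM=−∞
i=2 t=26 v=4: → [22,33); WM=−∞
i=3 t=32 v=7: → [22,33); WM=30; [0,11) fires=6
i=4 t=33 v=4: → [33,44); WM=30
i=5 t=37 v=8: → [33,44); WM=30
i=6 t=1 v=2: DROP (t<30-4); WM=30
i=7 t=38 v=4: → [33,44); WM=36; [22,33) fires=7
i=8 t=41 v=9: → [33,44); WM=36
i=9 t=42 v=6: → [33,44); WM=36

[0,11)=6 [22,33)=7 [33,44)=9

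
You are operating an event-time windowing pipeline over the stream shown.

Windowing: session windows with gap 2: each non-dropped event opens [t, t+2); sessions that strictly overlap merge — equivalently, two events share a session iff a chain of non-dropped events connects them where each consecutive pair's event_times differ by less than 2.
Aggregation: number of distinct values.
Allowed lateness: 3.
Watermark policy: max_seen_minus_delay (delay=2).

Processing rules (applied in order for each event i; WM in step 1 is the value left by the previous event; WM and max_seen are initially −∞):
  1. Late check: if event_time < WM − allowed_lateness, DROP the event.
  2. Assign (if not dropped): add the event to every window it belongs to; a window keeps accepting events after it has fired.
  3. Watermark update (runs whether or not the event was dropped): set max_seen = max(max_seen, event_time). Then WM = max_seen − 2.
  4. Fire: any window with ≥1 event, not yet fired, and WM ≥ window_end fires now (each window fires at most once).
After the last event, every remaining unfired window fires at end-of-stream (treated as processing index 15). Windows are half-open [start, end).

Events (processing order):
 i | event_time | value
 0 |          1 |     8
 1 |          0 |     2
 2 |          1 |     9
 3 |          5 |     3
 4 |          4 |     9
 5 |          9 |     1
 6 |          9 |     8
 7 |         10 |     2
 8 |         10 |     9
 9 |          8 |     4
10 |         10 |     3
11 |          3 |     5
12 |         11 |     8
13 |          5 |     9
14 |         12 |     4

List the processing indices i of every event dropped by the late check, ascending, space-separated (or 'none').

11 13

i=0 t=1 v=8: → [1,3); WM=-1
i=1 t=0 v=2: → [0,3); WM=-1
i=2 t=1 v=9: → [0,3); WM=-1
i=3 t=5 v=3: → [5,7); WM=3
i=4 t=4 v=9: → [4,7); WM=3
i=5 t=9 v=1: → [9,11); WM=7
i=6 t=9 v=8: → [9,11); WM=7
i=7 t=10 v=2: → [9,12); WM=8
i=8 t=10 v=9: → [9,12); WM=8
i=9 t=8 v=4: → [8,12); WM=8
i=10 t=10 v=3: → [8,12); WM=8
i=11 t=3 v=5: DROP (t<8-3); WM=8
i=12 t=11 v=8: → [8,13); WM=9
i=13 t=5 v=9: DROP (t<9-3); WM=9
i=14 t=12 v=4: → [8,14); WM=10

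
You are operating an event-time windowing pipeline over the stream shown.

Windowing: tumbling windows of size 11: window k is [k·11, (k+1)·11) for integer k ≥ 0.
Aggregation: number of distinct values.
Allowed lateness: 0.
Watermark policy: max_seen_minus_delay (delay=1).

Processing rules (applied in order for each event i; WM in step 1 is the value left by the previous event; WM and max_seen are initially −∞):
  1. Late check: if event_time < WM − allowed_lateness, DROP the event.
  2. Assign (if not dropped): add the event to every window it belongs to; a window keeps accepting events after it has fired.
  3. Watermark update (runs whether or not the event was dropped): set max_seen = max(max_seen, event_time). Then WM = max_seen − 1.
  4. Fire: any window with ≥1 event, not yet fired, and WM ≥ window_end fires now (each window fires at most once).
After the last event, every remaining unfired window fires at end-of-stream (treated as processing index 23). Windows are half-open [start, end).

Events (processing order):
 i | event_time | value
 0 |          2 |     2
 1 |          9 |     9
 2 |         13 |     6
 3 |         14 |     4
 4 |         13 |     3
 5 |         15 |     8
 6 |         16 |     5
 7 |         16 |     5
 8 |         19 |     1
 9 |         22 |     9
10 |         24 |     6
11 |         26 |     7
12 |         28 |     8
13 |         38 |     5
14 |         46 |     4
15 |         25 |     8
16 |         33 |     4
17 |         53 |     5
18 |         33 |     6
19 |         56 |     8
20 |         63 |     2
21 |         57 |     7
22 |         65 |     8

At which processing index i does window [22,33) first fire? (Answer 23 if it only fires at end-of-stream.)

13

i=0 t=2 v=2: → [0,11); WM=1
i=1 t=9 v=9: → [0,11); WM=8
i=2 t=13 v=6: → [11,22); WM=12; [0,11) fires=2
i=3 t=14 v=4: → [11,22); WM=13
i=4 t=13 v=3: → [11,22); WM=13
i=5 t=15 v=8: → [11,22); WM=14
i=6 t=16 v=5: → [11,22); WM=15
i=7 t=16 v=5: → [11,22); WM=15
i=8 t=19 v=1: → [11,22); WM=18
i=9 t=22 v=9: → [22,33); WM=21
i=10 t=24 v=6: → [22,33); WM=23; [11,22) fires=6
i=11 t=26 v=7: → [22,33); WM=25
i=12 t=28 v=8: → [22,33); WM=27
i=13 t=38 v=5: → [33,44); WM=37; [22,33) fires=4
i=14 t=46 v=4: → [44,55); WM=45; [33,44) fires=1
i=15 t=25 v=8: DROP (t<45-0); WM=45
i=16 t=33 v=4: DROP (t<45-0); WM=45
i=17 t=53 v=5: → [44,55); WM=52
i=18 t=33 v=6: DROP (t<52-0); WM=52
i=19 t=56 v=8: → [55,66); WM=55; [44,55) fires=2
i=20 t=63 v=2: → [55,66); WM=62
i=21 t=57 v=7: DROP (t<62-0); WM=62
i=22 t=65 v=8: → [55,66); WM=64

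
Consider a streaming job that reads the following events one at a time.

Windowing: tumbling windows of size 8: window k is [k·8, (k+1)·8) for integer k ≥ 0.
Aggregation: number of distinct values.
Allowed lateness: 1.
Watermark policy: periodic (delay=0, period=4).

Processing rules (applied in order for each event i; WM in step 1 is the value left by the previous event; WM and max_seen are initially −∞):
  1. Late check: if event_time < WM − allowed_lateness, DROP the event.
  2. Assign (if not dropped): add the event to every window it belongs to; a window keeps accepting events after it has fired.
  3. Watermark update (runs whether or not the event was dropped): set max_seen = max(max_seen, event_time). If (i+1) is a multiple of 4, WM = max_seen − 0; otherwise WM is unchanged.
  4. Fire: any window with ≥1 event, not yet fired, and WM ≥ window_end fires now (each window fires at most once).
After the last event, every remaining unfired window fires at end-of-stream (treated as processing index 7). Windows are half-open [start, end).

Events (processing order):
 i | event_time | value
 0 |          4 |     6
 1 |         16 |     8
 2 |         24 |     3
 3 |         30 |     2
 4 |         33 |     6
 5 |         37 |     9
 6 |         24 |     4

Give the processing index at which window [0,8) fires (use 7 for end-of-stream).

3

i=0 t=4 v=6: → [0,8); WM=−∞
i=1 t=16 v=8: → [16,24); WM=−∞
i=2 t=24 v=3: → [24,32); WM=−∞
i=3 t=30 v=2: → [24,32); WM=30; [0,8) fires=1 [16,24) fires=1
i=4 t=33 v=6: → [32,40); WM=30
i=5 t=37 v=9: → [32,40); WM=30
i=6 t=24 v=4: DROP (t<30-1); WM=30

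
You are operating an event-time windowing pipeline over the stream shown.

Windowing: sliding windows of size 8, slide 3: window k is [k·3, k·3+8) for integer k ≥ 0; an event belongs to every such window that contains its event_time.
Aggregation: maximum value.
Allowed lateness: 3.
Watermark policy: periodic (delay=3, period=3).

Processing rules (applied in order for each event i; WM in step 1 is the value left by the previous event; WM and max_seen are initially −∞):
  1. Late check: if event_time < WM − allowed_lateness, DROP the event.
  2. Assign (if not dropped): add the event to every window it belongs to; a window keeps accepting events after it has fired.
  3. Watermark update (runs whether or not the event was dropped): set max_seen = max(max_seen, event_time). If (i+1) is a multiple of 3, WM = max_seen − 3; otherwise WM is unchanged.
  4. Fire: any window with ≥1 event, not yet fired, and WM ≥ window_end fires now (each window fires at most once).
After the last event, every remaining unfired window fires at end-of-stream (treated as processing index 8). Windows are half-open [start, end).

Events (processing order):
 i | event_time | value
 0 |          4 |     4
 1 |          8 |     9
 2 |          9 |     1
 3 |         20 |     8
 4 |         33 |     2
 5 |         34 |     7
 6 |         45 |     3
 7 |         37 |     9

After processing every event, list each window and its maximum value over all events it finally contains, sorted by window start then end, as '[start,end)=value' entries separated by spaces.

i=0 t=4 v=4: → [3,11),[0,8); WM=−∞
i=1 t=8 v=9: → [6,14),[3,11); WM=−∞
i=2 t=9 v=1: → [9,17),[6,14),[3,11); WM=6
i=3 t=20 v=8: → [18,26),[15,23); WM=6
i=4 t=33 v=2: → [33,41),[30,38),[27,35); WM=6
i=5 t=34 v=7: → [33,41),[30,38),[27,35); WM=31; [0,8) fires=4 [3,11) fires=9 [6,14) fires=9 [9,17) fires=1 [15,23) fires=8 [18,26) fires=8
i=6 t=45 v=3: → [45,53),[42,50),[39,47); WM=31
i=7 t=37 v=9: → [36,44),[33,41),[30,38); WM=31

[0,8)=4 [3,11)=9 [6,14)=9 [9,17)=1 [15,23)=8 [18,26)=8 [27,35)=7 [30,38)=9 [33,41)=9 [36,44)=9 [39,47)=3 [42,50)=3 [45,53)=3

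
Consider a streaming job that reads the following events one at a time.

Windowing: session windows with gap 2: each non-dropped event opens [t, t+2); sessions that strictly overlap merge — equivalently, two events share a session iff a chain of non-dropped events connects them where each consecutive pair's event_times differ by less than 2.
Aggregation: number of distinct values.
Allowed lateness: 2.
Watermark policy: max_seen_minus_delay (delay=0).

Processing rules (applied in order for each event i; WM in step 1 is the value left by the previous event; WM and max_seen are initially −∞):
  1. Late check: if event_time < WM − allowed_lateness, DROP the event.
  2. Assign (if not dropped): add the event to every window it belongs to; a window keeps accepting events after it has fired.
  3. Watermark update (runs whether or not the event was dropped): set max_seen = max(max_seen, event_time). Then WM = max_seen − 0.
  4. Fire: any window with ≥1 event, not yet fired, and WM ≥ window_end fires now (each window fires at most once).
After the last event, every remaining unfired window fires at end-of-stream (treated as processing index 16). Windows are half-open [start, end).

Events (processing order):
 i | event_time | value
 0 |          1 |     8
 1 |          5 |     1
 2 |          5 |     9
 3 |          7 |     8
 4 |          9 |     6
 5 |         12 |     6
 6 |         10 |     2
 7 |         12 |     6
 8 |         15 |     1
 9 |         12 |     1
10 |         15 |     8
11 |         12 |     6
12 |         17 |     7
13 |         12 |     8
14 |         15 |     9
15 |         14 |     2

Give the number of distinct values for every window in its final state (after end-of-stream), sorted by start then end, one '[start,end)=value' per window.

[1,3)=1 [5,7)=2 [7,9)=1 [9,12)=2 [12,14)=1 [15,17)=3 [17,19)=1

i=0 t=1 v=8: → [1,3); WM=1
i=1 t=5 v=1: → [5,7); WM=5
i=2 t=5 v=9: → [5,7); WM=5
i=3 t=7 v=8: → [7,9); WM=7
i=4 t=9 v=6: → [9,11); WM=9
i=5 t=12 v=6: → [12,14); WM=12
i=6 t=10 v=2: → [9,12); WM=12
i=7 t=12 v=6: → [12,14); WM=12
i=8 t=15 v=1: → [15,17); WM=15
i=9 t=12 v=1: DROP (t<15-2); WM=15
i=10 t=15 v=8: → [15,17); WM=15
i=11 t=12 v=6: DROP (t<15-2); WM=15
i=12 t=17 v=7: → [17,19); WM=17
i=13 t=12 v=8: DROP (t<17-2); WM=17
i=14 t=15 v=9: → [15,17); WM=17
i=15 t=14 v=2: DROP (t<17-2); WM=17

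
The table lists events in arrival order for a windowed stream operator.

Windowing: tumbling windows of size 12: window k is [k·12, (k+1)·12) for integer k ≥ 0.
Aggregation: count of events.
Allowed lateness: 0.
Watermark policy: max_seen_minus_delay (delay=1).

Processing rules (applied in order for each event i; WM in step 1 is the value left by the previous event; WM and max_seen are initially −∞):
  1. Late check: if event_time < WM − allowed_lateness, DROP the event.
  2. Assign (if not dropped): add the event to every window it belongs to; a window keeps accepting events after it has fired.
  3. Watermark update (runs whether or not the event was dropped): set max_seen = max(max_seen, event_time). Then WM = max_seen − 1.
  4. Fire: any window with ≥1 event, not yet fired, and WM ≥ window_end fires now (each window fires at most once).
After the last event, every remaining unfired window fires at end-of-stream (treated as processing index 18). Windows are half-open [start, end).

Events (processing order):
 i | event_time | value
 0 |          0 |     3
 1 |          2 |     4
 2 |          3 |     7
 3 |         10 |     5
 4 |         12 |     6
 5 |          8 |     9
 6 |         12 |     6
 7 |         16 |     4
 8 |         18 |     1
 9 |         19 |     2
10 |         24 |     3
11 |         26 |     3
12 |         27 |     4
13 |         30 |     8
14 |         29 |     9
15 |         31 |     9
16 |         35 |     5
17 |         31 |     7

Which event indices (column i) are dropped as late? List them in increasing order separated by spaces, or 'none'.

5 17

i=0 t=0 v=3: → [0,12); WM=-1
i=1 t=2 v=4: → [0,12); WM=1
i=2 t=3 v=7: → [0,12); WM=2
i=3 t=10 v=5: → [0,12); WM=9
i=4 t=12 v=6: → [12,24); WM=11
i=5 t=8 v=9: DROP (t<11-0); WM=11
i=6 t=12 v=6: → [12,24); WM=11
i=7 t=16 v=4: → [12,24); WM=15; [0,12) fires=4
i=8 t=18 v=1: → [12,24); WM=17
i=9 t=19 v=2: → [12,24); WM=18
i=10 t=24 v=3: → [24,36); WM=23
i=11 t=26 v=3: → [24,36); WM=25; [12,24) fires=5
i=12 t=27 v=4: → [24,36); WM=26
i=13 t=30 v=8: → [24,36); WM=29
i=14 t=29 v=9: → [24,36); WM=29
i=15 t=31 v=9: → [24,36); WM=30
i=16 t=35 v=5: → [24,36); WM=34
i=17 t=31 v=7: DROP (t<34-0); WM=34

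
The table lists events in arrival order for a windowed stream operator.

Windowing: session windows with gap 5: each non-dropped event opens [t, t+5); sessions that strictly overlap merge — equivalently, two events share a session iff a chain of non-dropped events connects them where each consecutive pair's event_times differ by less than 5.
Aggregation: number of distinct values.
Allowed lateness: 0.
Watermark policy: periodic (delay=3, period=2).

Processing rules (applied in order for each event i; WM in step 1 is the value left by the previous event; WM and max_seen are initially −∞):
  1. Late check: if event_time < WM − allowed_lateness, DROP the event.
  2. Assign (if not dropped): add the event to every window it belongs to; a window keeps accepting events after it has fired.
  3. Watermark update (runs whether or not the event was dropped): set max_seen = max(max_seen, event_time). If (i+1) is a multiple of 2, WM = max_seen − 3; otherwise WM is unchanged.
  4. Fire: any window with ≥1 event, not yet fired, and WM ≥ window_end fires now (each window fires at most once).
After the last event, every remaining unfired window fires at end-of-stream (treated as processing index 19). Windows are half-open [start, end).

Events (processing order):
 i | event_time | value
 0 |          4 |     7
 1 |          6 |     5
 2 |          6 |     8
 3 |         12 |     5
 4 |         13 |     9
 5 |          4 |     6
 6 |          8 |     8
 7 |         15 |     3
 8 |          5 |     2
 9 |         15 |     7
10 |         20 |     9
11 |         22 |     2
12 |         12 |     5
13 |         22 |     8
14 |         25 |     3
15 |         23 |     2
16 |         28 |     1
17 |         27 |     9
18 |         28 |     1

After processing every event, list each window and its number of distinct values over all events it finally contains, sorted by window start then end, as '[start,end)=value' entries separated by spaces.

[4,11)=3 [12,20)=4 [20,33)=5

i=0 t=4 v=7: → [4,9); WM=−∞
i=1 t=6 v=5: → [4,11); WM=3
i=2 t=6 v=8: → [4,11); WM=3
i=3 t=12 v=5: → [12,17); WM=9
i=4 t=13 v=9: → [12,18); WM=9
i=5 t=4 v=6: DROP (t<9-0); WM=10
i=6 t=8 v=8: DROP (t<10-0); WM=10
i=7 t=15 v=3: → [12,20); WM=12
i=8 t=5 v=2: DROP (t<12-0); WM=12
i=9 t=15 v=7: → [12,20); WM=12
i=10 t=20 v=9: → [20,25); WM=12
i=11 t=22 v=2: → [20,27); WM=19
i=12 t=12 v=5: DROP (t<19-0); WM=19
i=13 t=22 v=8: → [20,27); WM=19
i=14 t=25 v=3: → [20,30); WM=19
i=15 t=23 v=2: → [20,30); WM=22
i=16 t=28 v=1: → [20,33); WM=22
i=17 t=27 v=9: → [20,33); WM=25
i=18 t=28 v=1: → [20,33); WM=25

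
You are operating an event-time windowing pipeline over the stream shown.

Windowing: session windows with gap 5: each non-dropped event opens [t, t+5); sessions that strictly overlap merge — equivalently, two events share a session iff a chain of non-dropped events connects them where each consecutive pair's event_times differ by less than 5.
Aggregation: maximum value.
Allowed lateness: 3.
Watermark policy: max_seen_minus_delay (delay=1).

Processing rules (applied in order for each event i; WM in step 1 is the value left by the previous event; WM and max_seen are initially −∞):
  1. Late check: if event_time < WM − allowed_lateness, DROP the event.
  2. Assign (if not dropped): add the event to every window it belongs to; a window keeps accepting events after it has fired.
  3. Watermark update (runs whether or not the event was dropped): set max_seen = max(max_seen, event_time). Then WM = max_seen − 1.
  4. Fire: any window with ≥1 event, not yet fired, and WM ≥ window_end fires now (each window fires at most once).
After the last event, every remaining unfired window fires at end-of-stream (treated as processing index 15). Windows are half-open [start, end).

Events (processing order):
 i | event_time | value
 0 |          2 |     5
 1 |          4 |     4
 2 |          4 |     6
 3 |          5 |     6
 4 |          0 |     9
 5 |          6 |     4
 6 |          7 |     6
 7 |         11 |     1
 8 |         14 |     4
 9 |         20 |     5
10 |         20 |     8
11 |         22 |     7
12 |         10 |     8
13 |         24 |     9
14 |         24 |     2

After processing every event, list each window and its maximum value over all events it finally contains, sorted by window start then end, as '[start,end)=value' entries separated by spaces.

i=0 t=2 v=5: → [2,7); WM=1
i=1 t=4 v=4: → [2,9); WM=3
i=2 t=4 v=6: → [2,9); WM=3
i=3 t=5 v=6: → [2,10); WM=4
i=4 t=0 v=9: DROP (t<4-3); WM=4
i=5 t=6 v=4: → [2,11); WM=5
i=6 t=7 v=6: → [2,12); WM=6
i=7 t=11 v=1: → [2,16); WM=10
i=8 t=14 v=4: → [2,19); WM=13
i=9 t=20 v=5: → [20,25); WM=19
i=10 t=20 v=8: → [20,25); WM=19
i=11 t=22 v=7: → [20,27); WM=21
i=12 t=10 v=8: DROP (t<21-3); WM=21
i=13 t=24 v=9: → [20,29); WM=23
i=14 t=24 v=2: → [20,29); WM=23

[2,19)=6 [20,29)=9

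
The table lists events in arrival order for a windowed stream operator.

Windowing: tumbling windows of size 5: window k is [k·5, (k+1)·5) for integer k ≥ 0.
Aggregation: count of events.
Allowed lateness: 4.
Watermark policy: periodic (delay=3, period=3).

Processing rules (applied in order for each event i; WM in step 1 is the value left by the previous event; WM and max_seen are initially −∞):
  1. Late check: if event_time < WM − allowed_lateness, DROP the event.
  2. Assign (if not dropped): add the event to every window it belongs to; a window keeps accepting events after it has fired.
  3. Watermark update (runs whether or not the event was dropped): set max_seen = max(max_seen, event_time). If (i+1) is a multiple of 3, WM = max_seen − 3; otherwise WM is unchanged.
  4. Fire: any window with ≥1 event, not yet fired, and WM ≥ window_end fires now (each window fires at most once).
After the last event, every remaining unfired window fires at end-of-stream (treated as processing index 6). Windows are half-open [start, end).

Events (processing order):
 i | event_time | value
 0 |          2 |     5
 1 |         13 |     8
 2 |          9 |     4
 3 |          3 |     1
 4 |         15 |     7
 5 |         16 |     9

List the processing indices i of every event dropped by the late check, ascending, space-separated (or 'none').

i=0 t=2 v=5: → [0,5); WM=−∞
i=1 t=13 v=8: → [10,15); WM=−∞
i=2 t=9 v=4: → [5,10); WM=10; [0,5) fires=1 [5,10) fires=1
i=3 t=3 v=1: DROP (t<10-4); WM=10
i=4 t=15 v=7: → [15,20); WM=10
i=5 t=16 v=9: → [15,20); WM=13

3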